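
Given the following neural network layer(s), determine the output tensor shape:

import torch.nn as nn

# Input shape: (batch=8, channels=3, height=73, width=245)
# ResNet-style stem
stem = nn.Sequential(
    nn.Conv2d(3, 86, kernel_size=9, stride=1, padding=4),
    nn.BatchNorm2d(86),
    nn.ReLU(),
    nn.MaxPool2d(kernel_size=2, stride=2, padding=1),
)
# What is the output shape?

Input shape: (8, 3, 73, 245)
  -> after Conv2d 9x9 stride=1: (8, 86, 73, 245)
Output shape: (8, 86, 37, 123)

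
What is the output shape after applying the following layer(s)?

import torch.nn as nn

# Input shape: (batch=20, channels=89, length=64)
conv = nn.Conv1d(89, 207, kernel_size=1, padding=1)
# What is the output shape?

Input shape: (20, 89, 64)
Output shape: (20, 207, 66)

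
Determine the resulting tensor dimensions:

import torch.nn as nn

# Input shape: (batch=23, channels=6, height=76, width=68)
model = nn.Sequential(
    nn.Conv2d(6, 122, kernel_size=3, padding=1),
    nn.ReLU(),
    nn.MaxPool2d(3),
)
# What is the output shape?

Input shape: (23, 6, 76, 68)
  -> after Conv2d: (23, 122, 76, 68)
  -> after ReLU: (23, 122, 76, 68)
Output shape: (23, 122, 25, 22)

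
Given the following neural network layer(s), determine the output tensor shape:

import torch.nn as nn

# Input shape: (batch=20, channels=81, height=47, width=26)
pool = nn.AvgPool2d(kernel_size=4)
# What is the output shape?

Input shape: (20, 81, 47, 26)
Output shape: (20, 81, 11, 6)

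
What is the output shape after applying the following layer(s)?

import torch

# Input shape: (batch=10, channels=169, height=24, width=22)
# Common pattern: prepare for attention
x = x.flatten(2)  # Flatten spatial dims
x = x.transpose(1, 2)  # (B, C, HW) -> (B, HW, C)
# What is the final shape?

Input shape: (10, 169, 24, 22)
  -> after flatten(2): (10, 169, 528)
Output shape: (10, 528, 169)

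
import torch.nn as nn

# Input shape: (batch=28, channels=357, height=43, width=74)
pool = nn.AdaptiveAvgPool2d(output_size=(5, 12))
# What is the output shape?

Input shape: (28, 357, 43, 74)
Output shape: (28, 357, 5, 12)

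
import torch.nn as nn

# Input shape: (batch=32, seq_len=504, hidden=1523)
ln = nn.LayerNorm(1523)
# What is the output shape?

Input shape: (32, 504, 1523)
Output shape: (32, 504, 1523)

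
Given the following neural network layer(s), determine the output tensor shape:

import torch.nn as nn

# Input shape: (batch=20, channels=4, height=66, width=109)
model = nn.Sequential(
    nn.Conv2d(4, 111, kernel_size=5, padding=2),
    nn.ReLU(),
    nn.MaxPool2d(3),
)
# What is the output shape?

Input shape: (20, 4, 66, 109)
  -> after Conv2d: (20, 111, 66, 109)
  -> after ReLU: (20, 111, 66, 109)
Output shape: (20, 111, 22, 36)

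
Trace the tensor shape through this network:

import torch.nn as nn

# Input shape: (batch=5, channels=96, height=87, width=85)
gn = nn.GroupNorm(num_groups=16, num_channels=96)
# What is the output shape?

Input shape: (5, 96, 87, 85)
Output shape: (5, 96, 87, 85)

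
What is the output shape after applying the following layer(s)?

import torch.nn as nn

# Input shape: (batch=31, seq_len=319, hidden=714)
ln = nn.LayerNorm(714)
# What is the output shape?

Input shape: (31, 319, 714)
Output shape: (31, 319, 714)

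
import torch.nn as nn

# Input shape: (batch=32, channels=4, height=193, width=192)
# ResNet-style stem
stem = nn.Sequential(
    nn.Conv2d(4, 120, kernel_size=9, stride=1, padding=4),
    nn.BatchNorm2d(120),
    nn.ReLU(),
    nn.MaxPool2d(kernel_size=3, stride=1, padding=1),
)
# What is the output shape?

Input shape: (32, 4, 193, 192)
  -> after Conv2d 9x9 stride=1: (32, 120, 193, 192)
Output shape: (32, 120, 193, 192)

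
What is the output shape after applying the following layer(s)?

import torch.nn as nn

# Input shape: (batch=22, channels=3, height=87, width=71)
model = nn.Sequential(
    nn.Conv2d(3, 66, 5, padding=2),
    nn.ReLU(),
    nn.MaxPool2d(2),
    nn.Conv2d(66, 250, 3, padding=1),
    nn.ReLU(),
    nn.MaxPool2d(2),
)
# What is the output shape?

Input shape: (22, 3, 87, 71)
  -> after first Conv2d: (22, 66, 87, 71)
  -> after first MaxPool2d: (22, 66, 43, 35)
  -> after second Conv2d: (22, 250, 43, 35)
Output shape: (22, 250, 21, 17)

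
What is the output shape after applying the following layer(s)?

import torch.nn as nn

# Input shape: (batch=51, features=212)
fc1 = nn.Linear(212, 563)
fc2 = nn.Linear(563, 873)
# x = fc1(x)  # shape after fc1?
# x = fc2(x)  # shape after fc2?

Input shape: (51, 212)
  -> after fc1: (51, 563)
Output shape: (51, 873)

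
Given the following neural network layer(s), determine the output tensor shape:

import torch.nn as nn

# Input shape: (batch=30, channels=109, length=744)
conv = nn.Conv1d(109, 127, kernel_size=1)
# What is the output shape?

Input shape: (30, 109, 744)
Output shape: (30, 127, 744)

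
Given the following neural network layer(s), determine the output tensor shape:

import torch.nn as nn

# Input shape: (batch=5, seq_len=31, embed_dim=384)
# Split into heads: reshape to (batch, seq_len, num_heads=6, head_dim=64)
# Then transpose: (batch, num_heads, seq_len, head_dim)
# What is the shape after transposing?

Input shape: (5, 31, 384)
  -> after reshape: (5, 31, 6, 64)
Output shape: (5, 6, 31, 64)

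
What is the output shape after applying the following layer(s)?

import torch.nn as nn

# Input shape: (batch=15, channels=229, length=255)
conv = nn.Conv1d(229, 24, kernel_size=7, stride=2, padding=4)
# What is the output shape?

Input shape: (15, 229, 255)
Output shape: (15, 24, 129)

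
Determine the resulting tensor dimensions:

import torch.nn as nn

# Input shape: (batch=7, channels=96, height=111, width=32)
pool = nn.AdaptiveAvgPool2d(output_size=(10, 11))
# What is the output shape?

Input shape: (7, 96, 111, 32)
Output shape: (7, 96, 10, 11)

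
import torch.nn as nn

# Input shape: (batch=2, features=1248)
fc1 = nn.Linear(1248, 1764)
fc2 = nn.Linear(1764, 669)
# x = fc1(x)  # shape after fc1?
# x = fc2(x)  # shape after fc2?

Input shape: (2, 1248)
  -> after fc1: (2, 1764)
Output shape: (2, 669)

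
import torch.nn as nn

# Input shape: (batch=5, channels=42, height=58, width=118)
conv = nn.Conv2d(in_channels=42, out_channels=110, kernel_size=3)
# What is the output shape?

Input shape: (5, 42, 58, 118)
Output shape: (5, 110, 56, 116)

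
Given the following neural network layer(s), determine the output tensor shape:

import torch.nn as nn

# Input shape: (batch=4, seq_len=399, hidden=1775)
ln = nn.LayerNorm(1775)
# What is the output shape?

Input shape: (4, 399, 1775)
Output shape: (4, 399, 1775)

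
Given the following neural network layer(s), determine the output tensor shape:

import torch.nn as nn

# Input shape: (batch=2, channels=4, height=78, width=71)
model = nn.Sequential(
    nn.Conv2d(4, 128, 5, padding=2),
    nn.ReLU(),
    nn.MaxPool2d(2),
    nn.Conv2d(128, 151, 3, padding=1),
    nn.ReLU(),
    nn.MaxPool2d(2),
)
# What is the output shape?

Input shape: (2, 4, 78, 71)
  -> after first Conv2d: (2, 128, 78, 71)
  -> after first MaxPool2d: (2, 128, 39, 35)
  -> after second Conv2d: (2, 151, 39, 35)
Output shape: (2, 151, 19, 17)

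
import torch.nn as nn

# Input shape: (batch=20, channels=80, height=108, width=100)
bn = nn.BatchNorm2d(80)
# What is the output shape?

Input shape: (20, 80, 108, 100)
Output shape: (20, 80, 108, 100)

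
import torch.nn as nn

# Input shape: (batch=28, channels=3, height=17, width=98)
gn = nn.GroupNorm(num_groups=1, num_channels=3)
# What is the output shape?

Input shape: (28, 3, 17, 98)
Output shape: (28, 3, 17, 98)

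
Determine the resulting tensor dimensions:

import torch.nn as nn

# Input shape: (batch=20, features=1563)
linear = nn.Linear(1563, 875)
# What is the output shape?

Input shape: (20, 1563)
Output shape: (20, 875)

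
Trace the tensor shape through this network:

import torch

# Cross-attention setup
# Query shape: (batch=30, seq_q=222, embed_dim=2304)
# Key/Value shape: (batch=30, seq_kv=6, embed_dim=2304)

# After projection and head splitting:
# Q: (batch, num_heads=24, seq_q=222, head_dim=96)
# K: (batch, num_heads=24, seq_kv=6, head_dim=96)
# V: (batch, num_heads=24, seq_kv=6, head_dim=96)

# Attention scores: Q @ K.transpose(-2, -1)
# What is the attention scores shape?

Input shape: (30, 222, 2304)
Output shape: (30, 24, 222, 6)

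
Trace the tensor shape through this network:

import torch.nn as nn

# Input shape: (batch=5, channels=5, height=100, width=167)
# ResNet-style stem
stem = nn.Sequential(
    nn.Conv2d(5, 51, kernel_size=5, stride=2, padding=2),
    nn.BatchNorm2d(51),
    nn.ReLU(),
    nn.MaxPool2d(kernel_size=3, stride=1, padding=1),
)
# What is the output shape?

Input shape: (5, 5, 100, 167)
  -> after Conv2d 5x5 stride=2: (5, 51, 50, 84)
Output shape: (5, 51, 50, 84)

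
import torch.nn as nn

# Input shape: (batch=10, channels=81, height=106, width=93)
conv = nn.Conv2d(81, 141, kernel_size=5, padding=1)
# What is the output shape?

Input shape: (10, 81, 106, 93)
Output shape: (10, 141, 104, 91)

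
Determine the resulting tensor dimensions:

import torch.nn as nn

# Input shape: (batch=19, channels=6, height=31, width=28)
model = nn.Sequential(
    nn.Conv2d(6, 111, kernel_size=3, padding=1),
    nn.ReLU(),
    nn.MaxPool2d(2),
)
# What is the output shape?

Input shape: (19, 6, 31, 28)
  -> after Conv2d: (19, 111, 31, 28)
  -> after ReLU: (19, 111, 31, 28)
Output shape: (19, 111, 15, 14)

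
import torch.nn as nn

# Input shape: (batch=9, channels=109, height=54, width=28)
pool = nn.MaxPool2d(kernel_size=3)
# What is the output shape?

Input shape: (9, 109, 54, 28)
Output shape: (9, 109, 18, 9)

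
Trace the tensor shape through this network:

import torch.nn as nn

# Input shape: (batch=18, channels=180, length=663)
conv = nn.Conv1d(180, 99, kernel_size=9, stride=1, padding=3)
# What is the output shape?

Input shape: (18, 180, 663)
Output shape: (18, 99, 661)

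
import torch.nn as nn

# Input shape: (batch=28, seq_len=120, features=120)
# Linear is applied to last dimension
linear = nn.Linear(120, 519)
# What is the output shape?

Input shape: (28, 120, 120)
Output shape: (28, 120, 519)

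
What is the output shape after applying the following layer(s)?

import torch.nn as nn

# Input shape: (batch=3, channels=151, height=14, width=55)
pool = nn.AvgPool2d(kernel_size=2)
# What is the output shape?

Input shape: (3, 151, 14, 55)
Output shape: (3, 151, 7, 27)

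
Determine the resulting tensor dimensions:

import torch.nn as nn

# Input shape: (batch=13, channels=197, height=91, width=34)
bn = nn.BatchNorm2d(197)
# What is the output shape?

Input shape: (13, 197, 91, 34)
Output shape: (13, 197, 91, 34)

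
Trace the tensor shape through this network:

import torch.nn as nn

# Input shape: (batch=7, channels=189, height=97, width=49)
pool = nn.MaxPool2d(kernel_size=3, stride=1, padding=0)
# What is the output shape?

Input shape: (7, 189, 97, 49)
Output shape: (7, 189, 95, 47)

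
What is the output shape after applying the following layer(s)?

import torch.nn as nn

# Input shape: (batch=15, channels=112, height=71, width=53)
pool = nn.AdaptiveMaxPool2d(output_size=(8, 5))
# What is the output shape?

Input shape: (15, 112, 71, 53)
Output shape: (15, 112, 8, 5)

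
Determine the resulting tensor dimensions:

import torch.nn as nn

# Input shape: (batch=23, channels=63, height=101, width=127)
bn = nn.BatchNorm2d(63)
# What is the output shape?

Input shape: (23, 63, 101, 127)
Output shape: (23, 63, 101, 127)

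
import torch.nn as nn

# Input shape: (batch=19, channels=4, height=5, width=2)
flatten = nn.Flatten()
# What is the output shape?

Input shape: (19, 4, 5, 2)
Output shape: (19, 40)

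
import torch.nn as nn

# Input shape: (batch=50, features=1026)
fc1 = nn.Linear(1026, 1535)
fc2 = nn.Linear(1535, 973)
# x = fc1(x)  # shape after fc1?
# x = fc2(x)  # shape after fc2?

Input shape: (50, 1026)
  -> after fc1: (50, 1535)
Output shape: (50, 973)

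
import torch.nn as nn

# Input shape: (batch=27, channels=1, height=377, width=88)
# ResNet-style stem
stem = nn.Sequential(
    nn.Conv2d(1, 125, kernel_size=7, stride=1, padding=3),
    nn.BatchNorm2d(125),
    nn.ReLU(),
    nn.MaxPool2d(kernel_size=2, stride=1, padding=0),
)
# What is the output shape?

Input shape: (27, 1, 377, 88)
  -> after Conv2d 7x7 stride=1: (27, 125, 377, 88)
Output shape: (27, 125, 376, 87)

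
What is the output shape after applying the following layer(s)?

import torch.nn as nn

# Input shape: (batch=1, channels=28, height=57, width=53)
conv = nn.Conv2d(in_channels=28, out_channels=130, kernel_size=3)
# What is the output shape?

Input shape: (1, 28, 57, 53)
Output shape: (1, 130, 55, 51)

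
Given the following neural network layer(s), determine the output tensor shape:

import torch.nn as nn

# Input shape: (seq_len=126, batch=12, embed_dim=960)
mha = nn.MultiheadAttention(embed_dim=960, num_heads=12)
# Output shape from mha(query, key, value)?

Input shape: (126, 12, 960)
Output shape: (126, 12, 960)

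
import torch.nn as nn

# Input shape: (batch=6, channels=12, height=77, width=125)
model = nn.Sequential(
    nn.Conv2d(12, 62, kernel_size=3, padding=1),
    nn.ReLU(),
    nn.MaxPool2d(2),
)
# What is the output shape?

Input shape: (6, 12, 77, 125)
  -> after Conv2d: (6, 62, 77, 125)
  -> after ReLU: (6, 62, 77, 125)
Output shape: (6, 62, 38, 62)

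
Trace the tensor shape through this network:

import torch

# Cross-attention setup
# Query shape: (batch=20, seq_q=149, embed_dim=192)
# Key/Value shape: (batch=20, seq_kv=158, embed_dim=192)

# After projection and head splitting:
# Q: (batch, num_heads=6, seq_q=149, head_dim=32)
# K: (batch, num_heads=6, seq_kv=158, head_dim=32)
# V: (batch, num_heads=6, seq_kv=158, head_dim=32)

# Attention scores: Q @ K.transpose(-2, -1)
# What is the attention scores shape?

Input shape: (20, 149, 192)
Output shape: (20, 6, 149, 158)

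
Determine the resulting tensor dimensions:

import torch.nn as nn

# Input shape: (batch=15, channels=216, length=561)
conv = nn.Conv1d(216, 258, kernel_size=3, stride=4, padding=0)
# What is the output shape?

Input shape: (15, 216, 561)
Output shape: (15, 258, 140)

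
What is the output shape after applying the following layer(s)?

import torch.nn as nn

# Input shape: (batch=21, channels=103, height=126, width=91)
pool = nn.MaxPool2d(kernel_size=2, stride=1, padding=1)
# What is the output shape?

Input shape: (21, 103, 126, 91)
Output shape: (21, 103, 127, 92)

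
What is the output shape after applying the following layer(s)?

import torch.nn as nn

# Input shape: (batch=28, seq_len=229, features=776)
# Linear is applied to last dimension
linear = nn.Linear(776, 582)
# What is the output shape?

Input shape: (28, 229, 776)
Output shape: (28, 229, 582)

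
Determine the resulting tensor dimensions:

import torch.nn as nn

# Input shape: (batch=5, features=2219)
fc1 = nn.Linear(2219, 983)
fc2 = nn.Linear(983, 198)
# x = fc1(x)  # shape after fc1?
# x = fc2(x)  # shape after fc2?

Input shape: (5, 2219)
  -> after fc1: (5, 983)
Output shape: (5, 198)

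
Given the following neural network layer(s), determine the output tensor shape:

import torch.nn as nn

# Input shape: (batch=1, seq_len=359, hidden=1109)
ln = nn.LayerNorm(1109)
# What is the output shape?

Input shape: (1, 359, 1109)
Output shape: (1, 359, 1109)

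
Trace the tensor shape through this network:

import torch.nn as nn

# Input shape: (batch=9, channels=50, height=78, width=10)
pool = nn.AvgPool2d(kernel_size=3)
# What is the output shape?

Input shape: (9, 50, 78, 10)
Output shape: (9, 50, 26, 3)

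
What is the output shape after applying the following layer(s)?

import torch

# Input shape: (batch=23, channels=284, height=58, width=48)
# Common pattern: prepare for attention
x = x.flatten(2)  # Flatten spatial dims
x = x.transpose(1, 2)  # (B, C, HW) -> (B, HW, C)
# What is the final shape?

Input shape: (23, 284, 58, 48)
  -> after flatten(2): (23, 284, 2784)
Output shape: (23, 2784, 284)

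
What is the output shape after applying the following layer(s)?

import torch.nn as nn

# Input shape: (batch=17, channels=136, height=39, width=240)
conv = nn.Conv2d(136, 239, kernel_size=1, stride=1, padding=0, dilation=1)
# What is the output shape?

Input shape: (17, 136, 39, 240)
Output shape: (17, 239, 39, 240)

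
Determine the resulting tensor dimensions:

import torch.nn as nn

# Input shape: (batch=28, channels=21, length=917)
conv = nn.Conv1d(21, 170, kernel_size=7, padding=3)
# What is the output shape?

Input shape: (28, 21, 917)
Output shape: (28, 170, 917)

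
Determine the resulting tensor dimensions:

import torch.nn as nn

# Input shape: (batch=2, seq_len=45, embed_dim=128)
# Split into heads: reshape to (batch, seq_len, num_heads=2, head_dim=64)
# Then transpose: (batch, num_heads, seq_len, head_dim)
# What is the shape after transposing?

Input shape: (2, 45, 128)
  -> after reshape: (2, 45, 2, 64)
Output shape: (2, 2, 45, 64)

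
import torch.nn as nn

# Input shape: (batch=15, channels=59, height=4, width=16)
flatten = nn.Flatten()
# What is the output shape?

Input shape: (15, 59, 4, 16)
Output shape: (15, 3776)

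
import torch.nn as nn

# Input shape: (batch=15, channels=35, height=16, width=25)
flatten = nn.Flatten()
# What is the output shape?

Input shape: (15, 35, 16, 25)
Output shape: (15, 14000)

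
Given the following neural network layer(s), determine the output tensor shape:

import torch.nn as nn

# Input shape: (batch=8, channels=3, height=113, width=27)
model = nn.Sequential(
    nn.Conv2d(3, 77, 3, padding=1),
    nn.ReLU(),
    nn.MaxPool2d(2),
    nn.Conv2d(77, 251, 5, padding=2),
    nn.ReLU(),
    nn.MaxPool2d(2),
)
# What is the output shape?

Input shape: (8, 3, 113, 27)
  -> after first Conv2d: (8, 77, 113, 27)
  -> after first MaxPool2d: (8, 77, 56, 13)
  -> after second Conv2d: (8, 251, 56, 13)
Output shape: (8, 251, 28, 6)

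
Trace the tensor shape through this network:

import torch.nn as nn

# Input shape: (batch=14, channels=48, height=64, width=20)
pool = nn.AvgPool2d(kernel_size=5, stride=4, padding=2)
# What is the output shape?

Input shape: (14, 48, 64, 20)
Output shape: (14, 48, 16, 5)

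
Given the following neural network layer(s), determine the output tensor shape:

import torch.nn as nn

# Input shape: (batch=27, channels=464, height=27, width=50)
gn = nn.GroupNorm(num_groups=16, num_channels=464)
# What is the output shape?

Input shape: (27, 464, 27, 50)
Output shape: (27, 464, 27, 50)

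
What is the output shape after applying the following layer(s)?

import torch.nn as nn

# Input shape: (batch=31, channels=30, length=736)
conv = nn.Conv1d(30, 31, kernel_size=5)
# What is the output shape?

Input shape: (31, 30, 736)
Output shape: (31, 31, 732)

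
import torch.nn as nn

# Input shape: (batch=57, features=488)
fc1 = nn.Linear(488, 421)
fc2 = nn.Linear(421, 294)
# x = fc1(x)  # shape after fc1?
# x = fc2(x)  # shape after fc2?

Input shape: (57, 488)
  -> after fc1: (57, 421)
Output shape: (57, 294)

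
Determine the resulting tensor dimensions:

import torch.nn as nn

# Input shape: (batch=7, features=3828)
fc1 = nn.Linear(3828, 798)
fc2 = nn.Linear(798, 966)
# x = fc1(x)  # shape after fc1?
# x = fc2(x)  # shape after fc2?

Input shape: (7, 3828)
  -> after fc1: (7, 798)
Output shape: (7, 966)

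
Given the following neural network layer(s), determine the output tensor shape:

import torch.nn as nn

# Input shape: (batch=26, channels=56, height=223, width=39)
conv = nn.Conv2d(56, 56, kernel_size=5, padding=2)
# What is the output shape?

Input shape: (26, 56, 223, 39)
Output shape: (26, 56, 223, 39)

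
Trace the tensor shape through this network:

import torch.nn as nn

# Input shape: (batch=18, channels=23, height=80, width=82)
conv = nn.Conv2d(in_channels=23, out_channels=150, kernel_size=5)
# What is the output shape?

Input shape: (18, 23, 80, 82)
Output shape: (18, 150, 76, 78)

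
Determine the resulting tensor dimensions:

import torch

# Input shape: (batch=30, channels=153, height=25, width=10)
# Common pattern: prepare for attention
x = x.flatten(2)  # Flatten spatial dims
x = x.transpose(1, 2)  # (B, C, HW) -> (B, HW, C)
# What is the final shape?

Input shape: (30, 153, 25, 10)
  -> after flatten(2): (30, 153, 250)
Output shape: (30, 250, 153)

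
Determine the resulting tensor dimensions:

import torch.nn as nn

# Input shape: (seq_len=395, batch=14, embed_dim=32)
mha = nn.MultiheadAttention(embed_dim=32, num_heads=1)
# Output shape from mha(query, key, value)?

Input shape: (395, 14, 32)
Output shape: (395, 14, 32)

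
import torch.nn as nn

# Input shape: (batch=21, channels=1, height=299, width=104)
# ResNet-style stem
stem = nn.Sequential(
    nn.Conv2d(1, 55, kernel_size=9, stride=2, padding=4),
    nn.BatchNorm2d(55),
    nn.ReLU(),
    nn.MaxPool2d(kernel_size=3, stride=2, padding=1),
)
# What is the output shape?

Input shape: (21, 1, 299, 104)
  -> after Conv2d 9x9 stride=2: (21, 55, 150, 52)
Output shape: (21, 55, 75, 26)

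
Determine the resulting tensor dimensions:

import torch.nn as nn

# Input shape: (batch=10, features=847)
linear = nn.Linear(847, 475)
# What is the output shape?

Input shape: (10, 847)
Output shape: (10, 475)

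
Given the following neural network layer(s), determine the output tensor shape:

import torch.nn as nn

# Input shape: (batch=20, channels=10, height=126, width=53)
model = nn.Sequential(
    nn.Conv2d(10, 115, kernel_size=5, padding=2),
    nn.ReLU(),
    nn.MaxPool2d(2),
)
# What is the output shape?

Input shape: (20, 10, 126, 53)
  -> after Conv2d: (20, 115, 126, 53)
  -> after ReLU: (20, 115, 126, 53)
Output shape: (20, 115, 63, 26)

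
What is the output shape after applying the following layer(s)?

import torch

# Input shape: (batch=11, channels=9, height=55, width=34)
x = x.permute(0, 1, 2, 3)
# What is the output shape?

Input shape: (11, 9, 55, 34)
Output shape: (11, 9, 55, 34)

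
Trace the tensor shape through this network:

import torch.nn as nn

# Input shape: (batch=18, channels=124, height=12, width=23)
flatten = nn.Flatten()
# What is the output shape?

Input shape: (18, 124, 12, 23)
Output shape: (18, 34224)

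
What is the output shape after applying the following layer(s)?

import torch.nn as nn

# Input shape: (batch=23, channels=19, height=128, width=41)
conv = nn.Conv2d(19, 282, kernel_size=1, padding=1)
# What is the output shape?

Input shape: (23, 19, 128, 41)
Output shape: (23, 282, 130, 43)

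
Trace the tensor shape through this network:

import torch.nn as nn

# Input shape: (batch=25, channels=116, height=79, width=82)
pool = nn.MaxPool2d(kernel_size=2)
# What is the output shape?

Input shape: (25, 116, 79, 82)
Output shape: (25, 116, 39, 41)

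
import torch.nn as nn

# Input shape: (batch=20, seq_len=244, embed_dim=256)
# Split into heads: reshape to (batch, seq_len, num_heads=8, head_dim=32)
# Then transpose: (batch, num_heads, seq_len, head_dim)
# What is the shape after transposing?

Input shape: (20, 244, 256)
  -> after reshape: (20, 244, 8, 32)
Output shape: (20, 8, 244, 32)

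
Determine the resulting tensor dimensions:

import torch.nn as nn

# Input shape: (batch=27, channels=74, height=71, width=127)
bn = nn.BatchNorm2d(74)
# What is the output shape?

Input shape: (27, 74, 71, 127)
Output shape: (27, 74, 71, 127)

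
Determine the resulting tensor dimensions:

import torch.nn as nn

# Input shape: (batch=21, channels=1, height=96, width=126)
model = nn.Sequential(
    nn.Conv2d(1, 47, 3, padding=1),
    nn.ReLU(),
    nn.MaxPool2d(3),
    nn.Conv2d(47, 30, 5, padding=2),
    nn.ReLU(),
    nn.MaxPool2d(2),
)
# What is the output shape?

Input shape: (21, 1, 96, 126)
  -> after first Conv2d: (21, 47, 96, 126)
  -> after first MaxPool2d: (21, 47, 32, 42)
  -> after second Conv2d: (21, 30, 32, 42)
Output shape: (21, 30, 16, 21)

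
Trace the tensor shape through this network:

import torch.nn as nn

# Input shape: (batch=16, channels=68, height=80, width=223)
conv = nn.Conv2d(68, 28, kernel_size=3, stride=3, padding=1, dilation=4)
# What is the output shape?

Input shape: (16, 68, 80, 223)
Output shape: (16, 28, 25, 73)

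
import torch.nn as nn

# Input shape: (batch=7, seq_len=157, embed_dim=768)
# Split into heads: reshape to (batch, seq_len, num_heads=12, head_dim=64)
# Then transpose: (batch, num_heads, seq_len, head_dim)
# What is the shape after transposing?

Input shape: (7, 157, 768)
  -> after reshape: (7, 157, 12, 64)
Output shape: (7, 12, 157, 64)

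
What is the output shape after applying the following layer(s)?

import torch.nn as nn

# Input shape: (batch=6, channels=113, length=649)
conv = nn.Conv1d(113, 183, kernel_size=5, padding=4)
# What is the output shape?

Input shape: (6, 113, 649)
Output shape: (6, 183, 653)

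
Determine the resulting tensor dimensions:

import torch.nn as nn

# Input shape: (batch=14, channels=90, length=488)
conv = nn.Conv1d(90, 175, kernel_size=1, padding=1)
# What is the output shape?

Input shape: (14, 90, 488)
Output shape: (14, 175, 490)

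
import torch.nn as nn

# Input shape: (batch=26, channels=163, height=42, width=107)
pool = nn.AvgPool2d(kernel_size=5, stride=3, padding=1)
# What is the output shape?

Input shape: (26, 163, 42, 107)
Output shape: (26, 163, 14, 35)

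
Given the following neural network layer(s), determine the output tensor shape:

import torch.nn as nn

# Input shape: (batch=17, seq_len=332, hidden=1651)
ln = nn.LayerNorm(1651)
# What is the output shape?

Input shape: (17, 332, 1651)
Output shape: (17, 332, 1651)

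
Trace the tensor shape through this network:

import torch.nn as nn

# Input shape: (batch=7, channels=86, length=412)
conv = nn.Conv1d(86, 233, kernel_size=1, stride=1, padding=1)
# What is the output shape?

Input shape: (7, 86, 412)
Output shape: (7, 233, 414)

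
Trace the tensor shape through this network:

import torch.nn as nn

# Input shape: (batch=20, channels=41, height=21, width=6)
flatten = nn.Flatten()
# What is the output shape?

Input shape: (20, 41, 21, 6)
Output shape: (20, 5166)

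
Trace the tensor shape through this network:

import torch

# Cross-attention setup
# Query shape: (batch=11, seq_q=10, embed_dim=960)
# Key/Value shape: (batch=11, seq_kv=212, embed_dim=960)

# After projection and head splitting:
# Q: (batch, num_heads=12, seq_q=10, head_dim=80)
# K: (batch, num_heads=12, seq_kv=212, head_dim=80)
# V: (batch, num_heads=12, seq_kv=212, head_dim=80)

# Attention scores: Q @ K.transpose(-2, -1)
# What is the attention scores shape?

Input shape: (11, 10, 960)
Output shape: (11, 12, 10, 212)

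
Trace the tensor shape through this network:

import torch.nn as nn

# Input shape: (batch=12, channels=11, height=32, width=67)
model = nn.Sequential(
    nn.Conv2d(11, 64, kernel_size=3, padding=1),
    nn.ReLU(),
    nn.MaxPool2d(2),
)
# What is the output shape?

Input shape: (12, 11, 32, 67)
  -> after Conv2d: (12, 64, 32, 67)
  -> after ReLU: (12, 64, 32, 67)
Output shape: (12, 64, 16, 33)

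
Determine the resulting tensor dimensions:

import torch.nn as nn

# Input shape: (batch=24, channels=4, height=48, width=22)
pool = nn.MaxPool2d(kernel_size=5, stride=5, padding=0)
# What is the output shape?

Input shape: (24, 4, 48, 22)
Output shape: (24, 4, 9, 4)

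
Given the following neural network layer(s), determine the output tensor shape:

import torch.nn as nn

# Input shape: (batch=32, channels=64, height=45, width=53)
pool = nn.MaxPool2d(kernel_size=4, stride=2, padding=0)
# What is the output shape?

Input shape: (32, 64, 45, 53)
Output shape: (32, 64, 21, 25)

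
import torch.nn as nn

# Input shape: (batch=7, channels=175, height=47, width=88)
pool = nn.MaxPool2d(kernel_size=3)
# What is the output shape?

Input shape: (7, 175, 47, 88)
Output shape: (7, 175, 15, 29)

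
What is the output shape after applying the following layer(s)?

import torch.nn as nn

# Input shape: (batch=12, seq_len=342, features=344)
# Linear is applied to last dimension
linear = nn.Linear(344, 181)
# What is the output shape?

Input shape: (12, 342, 344)
Output shape: (12, 342, 181)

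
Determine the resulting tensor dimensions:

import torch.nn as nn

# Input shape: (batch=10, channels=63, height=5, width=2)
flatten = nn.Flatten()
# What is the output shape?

Input shape: (10, 63, 5, 2)
Output shape: (10, 630)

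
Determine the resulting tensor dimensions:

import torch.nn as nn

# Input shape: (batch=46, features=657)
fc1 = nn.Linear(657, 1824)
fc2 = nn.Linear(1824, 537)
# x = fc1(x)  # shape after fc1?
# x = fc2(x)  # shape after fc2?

Input shape: (46, 657)
  -> after fc1: (46, 1824)
Output shape: (46, 537)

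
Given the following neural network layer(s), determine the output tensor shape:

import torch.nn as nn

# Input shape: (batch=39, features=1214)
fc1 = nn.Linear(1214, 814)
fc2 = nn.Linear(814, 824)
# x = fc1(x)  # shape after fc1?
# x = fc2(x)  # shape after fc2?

Input shape: (39, 1214)
  -> after fc1: (39, 814)
Output shape: (39, 824)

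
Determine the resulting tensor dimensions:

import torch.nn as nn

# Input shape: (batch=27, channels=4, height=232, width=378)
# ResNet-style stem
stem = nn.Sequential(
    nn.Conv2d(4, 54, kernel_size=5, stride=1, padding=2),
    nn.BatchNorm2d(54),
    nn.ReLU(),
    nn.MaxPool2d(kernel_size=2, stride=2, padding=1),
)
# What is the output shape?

Input shape: (27, 4, 232, 378)
  -> after Conv2d 5x5 stride=1: (27, 54, 232, 378)
Output shape: (27, 54, 117, 190)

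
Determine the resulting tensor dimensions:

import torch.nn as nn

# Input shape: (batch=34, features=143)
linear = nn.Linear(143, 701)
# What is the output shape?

Input shape: (34, 143)
Output shape: (34, 701)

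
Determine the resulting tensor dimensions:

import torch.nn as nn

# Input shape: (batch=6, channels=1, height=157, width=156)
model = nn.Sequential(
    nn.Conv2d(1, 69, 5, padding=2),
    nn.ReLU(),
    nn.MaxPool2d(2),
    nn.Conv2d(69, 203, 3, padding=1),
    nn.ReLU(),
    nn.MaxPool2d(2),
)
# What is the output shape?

Input shape: (6, 1, 157, 156)
  -> after first Conv2d: (6, 69, 157, 156)
  -> after first MaxPool2d: (6, 69, 78, 78)
  -> after second Conv2d: (6, 203, 78, 78)
Output shape: (6, 203, 39, 39)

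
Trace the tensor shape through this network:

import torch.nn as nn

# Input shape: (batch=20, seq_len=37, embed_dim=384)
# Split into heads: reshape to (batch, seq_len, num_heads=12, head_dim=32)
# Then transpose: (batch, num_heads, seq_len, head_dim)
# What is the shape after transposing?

Input shape: (20, 37, 384)
  -> after reshape: (20, 37, 12, 32)
Output shape: (20, 12, 37, 32)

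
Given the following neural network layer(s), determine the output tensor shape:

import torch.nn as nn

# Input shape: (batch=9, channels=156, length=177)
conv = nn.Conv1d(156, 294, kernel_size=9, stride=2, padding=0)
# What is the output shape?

Input shape: (9, 156, 177)
Output shape: (9, 294, 85)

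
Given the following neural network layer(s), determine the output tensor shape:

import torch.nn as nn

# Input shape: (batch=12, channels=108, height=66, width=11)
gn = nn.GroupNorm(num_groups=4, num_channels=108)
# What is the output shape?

Input shape: (12, 108, 66, 11)
Output shape: (12, 108, 66, 11)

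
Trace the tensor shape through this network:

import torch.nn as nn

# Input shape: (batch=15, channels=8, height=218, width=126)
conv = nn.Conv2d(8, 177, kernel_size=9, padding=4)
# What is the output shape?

Input shape: (15, 8, 218, 126)
Output shape: (15, 177, 218, 126)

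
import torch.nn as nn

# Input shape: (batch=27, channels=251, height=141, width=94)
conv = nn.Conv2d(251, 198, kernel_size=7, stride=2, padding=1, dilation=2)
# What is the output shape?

Input shape: (27, 251, 141, 94)
Output shape: (27, 198, 66, 42)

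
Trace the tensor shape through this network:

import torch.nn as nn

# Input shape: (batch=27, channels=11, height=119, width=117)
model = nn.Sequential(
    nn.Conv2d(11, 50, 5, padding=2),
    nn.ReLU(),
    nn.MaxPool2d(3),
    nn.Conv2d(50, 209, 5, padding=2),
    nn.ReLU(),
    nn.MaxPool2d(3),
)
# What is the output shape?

Input shape: (27, 11, 119, 117)
  -> after first Conv2d: (27, 50, 119, 117)
  -> after first MaxPool2d: (27, 50, 39, 39)
  -> after second Conv2d: (27, 209, 39, 39)
Output shape: (27, 209, 13, 13)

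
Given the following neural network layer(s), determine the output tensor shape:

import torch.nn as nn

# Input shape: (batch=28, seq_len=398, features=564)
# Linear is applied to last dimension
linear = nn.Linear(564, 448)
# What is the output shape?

Input shape: (28, 398, 564)
Output shape: (28, 398, 448)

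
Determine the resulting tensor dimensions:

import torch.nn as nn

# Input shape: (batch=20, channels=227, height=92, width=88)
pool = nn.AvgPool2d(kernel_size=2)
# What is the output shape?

Input shape: (20, 227, 92, 88)
Output shape: (20, 227, 46, 44)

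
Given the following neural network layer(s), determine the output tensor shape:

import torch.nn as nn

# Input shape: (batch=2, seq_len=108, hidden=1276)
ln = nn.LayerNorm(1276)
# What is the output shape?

Input shape: (2, 108, 1276)
Output shape: (2, 108, 1276)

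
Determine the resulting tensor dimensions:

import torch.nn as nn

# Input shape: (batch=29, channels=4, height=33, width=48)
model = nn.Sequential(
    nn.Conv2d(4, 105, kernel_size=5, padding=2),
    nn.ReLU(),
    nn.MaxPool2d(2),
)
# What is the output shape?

Input shape: (29, 4, 33, 48)
  -> after Conv2d: (29, 105, 33, 48)
  -> after ReLU: (29, 105, 33, 48)
Output shape: (29, 105, 16, 24)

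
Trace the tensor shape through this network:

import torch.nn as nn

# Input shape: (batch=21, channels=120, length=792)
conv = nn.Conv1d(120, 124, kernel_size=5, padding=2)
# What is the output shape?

Input shape: (21, 120, 792)
Output shape: (21, 124, 792)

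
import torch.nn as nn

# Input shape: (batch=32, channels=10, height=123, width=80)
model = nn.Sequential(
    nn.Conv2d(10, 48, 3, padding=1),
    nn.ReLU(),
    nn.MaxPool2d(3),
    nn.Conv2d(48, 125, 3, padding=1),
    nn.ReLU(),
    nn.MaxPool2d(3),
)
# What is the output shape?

Input shape: (32, 10, 123, 80)
  -> after first Conv2d: (32, 48, 123, 80)
  -> after first MaxPool2d: (32, 48, 41, 26)
  -> after second Conv2d: (32, 125, 41, 26)
Output shape: (32, 125, 13, 8)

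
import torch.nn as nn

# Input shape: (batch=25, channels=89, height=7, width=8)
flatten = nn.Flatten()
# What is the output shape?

Input shape: (25, 89, 7, 8)
Output shape: (25, 4984)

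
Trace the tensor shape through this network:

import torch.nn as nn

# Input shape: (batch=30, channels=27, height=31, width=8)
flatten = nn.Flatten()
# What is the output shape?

Input shape: (30, 27, 31, 8)
Output shape: (30, 6696)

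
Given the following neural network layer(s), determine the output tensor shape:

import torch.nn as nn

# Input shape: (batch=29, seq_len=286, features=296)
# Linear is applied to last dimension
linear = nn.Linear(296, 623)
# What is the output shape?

Input shape: (29, 286, 296)
Output shape: (29, 286, 623)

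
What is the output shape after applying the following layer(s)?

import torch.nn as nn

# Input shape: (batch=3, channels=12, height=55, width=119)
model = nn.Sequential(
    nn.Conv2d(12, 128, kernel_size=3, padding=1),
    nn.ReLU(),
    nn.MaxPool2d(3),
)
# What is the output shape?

Input shape: (3, 12, 55, 119)
  -> after Conv2d: (3, 128, 55, 119)
  -> after ReLU: (3, 128, 55, 119)
Output shape: (3, 128, 18, 39)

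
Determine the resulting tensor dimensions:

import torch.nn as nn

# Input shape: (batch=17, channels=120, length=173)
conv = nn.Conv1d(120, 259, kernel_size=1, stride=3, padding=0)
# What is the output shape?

Input shape: (17, 120, 173)
Output shape: (17, 259, 58)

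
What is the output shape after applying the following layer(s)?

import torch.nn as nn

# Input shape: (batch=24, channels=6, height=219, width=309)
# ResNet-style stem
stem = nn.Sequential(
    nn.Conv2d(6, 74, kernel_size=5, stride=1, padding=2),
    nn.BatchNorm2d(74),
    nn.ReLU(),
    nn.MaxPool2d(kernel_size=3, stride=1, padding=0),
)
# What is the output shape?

Input shape: (24, 6, 219, 309)
  -> after Conv2d 5x5 stride=1: (24, 74, 219, 309)
Output shape: (24, 74, 217, 307)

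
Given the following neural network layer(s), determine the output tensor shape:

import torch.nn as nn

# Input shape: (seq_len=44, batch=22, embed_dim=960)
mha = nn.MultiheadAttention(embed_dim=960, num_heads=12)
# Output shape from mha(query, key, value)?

Input shape: (44, 22, 960)
Output shape: (44, 22, 960)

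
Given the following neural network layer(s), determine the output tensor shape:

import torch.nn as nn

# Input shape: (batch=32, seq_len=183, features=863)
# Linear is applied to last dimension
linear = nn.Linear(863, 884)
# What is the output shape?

Input shape: (32, 183, 863)
Output shape: (32, 183, 884)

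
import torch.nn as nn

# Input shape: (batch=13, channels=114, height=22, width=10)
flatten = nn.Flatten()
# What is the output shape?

Input shape: (13, 114, 22, 10)
Output shape: (13, 25080)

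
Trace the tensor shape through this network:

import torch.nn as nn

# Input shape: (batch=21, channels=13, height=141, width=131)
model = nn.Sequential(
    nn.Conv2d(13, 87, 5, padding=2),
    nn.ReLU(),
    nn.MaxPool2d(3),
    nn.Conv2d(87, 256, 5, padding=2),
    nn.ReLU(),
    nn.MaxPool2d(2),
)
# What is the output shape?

Input shape: (21, 13, 141, 131)
  -> after first Conv2d: (21, 87, 141, 131)
  -> after first MaxPool2d: (21, 87, 47, 43)
  -> after second Conv2d: (21, 256, 47, 43)
Output shape: (21, 256, 23, 21)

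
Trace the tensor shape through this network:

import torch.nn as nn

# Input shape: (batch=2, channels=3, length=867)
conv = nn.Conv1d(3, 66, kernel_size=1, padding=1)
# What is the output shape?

Input shape: (2, 3, 867)
Output shape: (2, 66, 869)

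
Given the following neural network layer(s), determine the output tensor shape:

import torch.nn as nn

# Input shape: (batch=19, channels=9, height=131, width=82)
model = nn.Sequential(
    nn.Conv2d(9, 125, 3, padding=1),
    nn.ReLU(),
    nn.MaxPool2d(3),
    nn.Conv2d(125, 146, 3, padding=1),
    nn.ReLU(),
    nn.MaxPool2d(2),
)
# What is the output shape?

Input shape: (19, 9, 131, 82)
  -> after first Conv2d: (19, 125, 131, 82)
  -> after first MaxPool2d: (19, 125, 43, 27)
  -> after second Conv2d: (19, 146, 43, 27)
Output shape: (19, 146, 21, 13)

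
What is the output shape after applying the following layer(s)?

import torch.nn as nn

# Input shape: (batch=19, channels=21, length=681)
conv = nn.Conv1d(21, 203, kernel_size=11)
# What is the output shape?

Input shape: (19, 21, 681)
Output shape: (19, 203, 671)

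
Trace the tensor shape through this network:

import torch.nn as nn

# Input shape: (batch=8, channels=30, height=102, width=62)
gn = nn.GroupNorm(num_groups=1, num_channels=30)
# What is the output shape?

Input shape: (8, 30, 102, 62)
Output shape: (8, 30, 102, 62)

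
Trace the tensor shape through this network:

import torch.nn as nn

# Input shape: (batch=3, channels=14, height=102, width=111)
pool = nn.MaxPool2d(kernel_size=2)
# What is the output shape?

Input shape: (3, 14, 102, 111)
Output shape: (3, 14, 51, 55)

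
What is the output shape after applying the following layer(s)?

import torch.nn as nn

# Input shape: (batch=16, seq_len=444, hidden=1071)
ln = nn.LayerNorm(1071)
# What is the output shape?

Input shape: (16, 444, 1071)
Output shape: (16, 444, 1071)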